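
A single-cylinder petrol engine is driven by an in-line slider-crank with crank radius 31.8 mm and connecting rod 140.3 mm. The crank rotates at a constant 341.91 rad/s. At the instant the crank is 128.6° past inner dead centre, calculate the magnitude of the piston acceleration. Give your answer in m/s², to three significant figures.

2500

ω = 341.9 rad/s
x(θ) = r cosθ + √(L² − r² sin²θ); with ω constant, a = ω²·d²x/dθ².
d²x/dθ² = −r cosθ − r²(cos2θ)/√u − r⁴ sin²2θ/(4u^{3/2}),  u = L² − r² sin²θ = 0.0190665 m².
Substituting r = 0.0318 m, L = 0.1403 m, θ = 128.6°: d²x/dθ² = +0.02137 m.
a = ω²·d²x/dθ² = (341.9)²·(+0.02137) = +2498.2 m/s²;  |a| = 2498.2 m/s².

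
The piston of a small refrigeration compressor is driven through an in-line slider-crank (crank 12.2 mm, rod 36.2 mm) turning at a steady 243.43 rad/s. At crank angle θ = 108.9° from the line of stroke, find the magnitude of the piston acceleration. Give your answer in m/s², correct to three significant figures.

434

ω = 243.4 rad/s
x(θ) = r cosθ + √(L² − r² sin²θ); with ω constant, a = ω²·d²x/dθ².
d²x/dθ² = −r cosθ − r²(cos2θ)/√u − r⁴ sin²2θ/(4u^{3/2}),  u = L² − r² sin²θ = 0.00117722 m².
Substituting r = 0.0122 m, L = 0.0362 m, θ = 108.9°: d²x/dθ² = +0.007328 m.
a = ω²·d²x/dθ² = (243.4)²·(+0.007328) = +434.24 m/s²;  |a| = 434.24 m/s².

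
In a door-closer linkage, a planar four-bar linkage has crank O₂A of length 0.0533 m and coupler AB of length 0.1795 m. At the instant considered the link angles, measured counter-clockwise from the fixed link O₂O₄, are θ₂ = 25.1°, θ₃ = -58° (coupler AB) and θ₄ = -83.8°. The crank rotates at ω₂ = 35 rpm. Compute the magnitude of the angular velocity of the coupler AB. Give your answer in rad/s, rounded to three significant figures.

2.37

ω₂ = 3.665 rad/s (from 35 rpm).
Differentiating the loop-closure r₂e^{iθ₂}+r₃e^{iθ₃}=r₁+r₄e^{iθ₄} gives r₂ω₂e^{iθ₂}+r₃ω₃e^{iθ₃}=r₄ω₄e^{iθ₄}.
Eliminating the other unknown: ω₃ = r₂ω₂ sin(θ₄−θ₂) / [r₃ sin(θ₃−θ₄)].
Numerator sine = -0.94609; denominator sine = +0.43523.
Result = 0.0533·3.665·(-0.94609) / (0.1795·(+0.43523)) = -2.3658 rad/s; magnitude 2.3658 rad/s.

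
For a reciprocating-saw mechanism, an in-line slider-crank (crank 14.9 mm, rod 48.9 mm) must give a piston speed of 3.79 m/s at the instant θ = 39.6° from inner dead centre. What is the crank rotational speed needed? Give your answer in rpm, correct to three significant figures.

3070

For an in-line slider-crank, |v_piston| = rω|sinθ|·[1 + r cosθ/√(L² − r² sin²θ)].
With r = 0.0149 m, L = 0.0489 m, θ = 39.6°: the bracketed kinematic factor |dx/dθ| = 0.011771 m.
ω = v/|dx/dθ| = 3.79/0.011771 = 321.98 rad/s.
N = 60ω/(2π) = 3074.7 rpm.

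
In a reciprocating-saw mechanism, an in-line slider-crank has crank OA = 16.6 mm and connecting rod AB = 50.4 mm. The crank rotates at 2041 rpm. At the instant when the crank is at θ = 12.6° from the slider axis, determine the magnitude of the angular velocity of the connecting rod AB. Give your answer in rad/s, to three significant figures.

ω = 213.7 rad/s (converted from 2041 rpm).
The rod makes angle φ with the slider axis where L sinφ = r sinθ; differentiating, L cosφ·φ̇ = r ω cosθ.
L cosφ = √(L² − r² sin²θ) = 0.05027 m.
|ω_rod| = r ω |cosθ| / √(L² − r² sin²θ) = 0.0166·213.7·0.97592/0.05027 = 68.879 rad/s.

68.9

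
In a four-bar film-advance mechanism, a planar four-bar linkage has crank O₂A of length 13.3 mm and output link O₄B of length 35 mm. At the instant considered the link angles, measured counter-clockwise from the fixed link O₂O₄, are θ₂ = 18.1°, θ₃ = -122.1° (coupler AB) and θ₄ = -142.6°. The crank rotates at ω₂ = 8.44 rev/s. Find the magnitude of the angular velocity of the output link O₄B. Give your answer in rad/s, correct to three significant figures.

ω₂ = 53.03 rad/s (from 8.44 rev/s).
Differentiating the loop-closure r₂e^{iθ₂}+r₃e^{iθ₃}=r₁+r₄e^{iθ₄} gives r₂ω₂e^{iθ₂}+r₃ω₃e^{iθ₃}=r₄ω₄e^{iθ₄}.
Eliminating the other unknown: ω₄ = r₂ω₂ sin(θ₂−θ₃) / [r₄ sin(θ₄−θ₃)].
Numerator sine = +0.64011; denominator sine = -0.35021.
Result = 0.0133·53.03·(+0.64011) / (0.035·(-0.35021)) = -36.833 rad/s; magnitude 36.833 rad/s.

36.8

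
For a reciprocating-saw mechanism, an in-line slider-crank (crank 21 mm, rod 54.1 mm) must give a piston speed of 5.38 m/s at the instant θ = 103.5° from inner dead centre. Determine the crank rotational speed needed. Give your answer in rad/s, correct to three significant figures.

292

For an in-line slider-crank, |v_piston| = rω|sinθ|·[1 + r cosθ/√(L² − r² sin²θ)].
With r = 0.021 m, L = 0.0541 m, θ = 103.5°: the bracketed kinematic factor |dx/dθ| = 0.018422 m.
ω = v/|dx/dθ| = 5.38/0.018422 = 292.05 rad/s.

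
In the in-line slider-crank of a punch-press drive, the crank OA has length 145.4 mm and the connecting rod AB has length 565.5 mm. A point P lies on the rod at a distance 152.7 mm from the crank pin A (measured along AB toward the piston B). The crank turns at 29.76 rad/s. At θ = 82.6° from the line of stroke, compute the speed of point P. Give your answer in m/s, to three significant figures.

ω = 29.76 rad/s.  Crank-pin speed |V_A| = rω = 4.3271 m/s, perpendicular to OA.
Rod angle: sinφ = −(r/L) sinθ ⇒ φ = -14.772°; ω_rod = −rω cosθ/√(L²−r²sin²θ) = -1.0192 rad/s.
V_P = V_A + ω_rod × AP, with AP = 0.1527 m along the rod.
Components: V_Px = −rω sinθ − a·ω_rod·sinφ = -4.3307 m/s;  V_Py = rω cosθ + a·ω_rod·cosφ = +0.40682 m/s.
|V_P| = √(V_Px² + V_Py²) = 4.3498 m/s.

4.35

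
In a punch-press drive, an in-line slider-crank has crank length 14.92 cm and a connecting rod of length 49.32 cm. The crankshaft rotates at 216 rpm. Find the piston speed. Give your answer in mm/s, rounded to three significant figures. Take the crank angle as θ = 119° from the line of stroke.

2500

ω = 2π·216/60 = 22.62 rad/s
For an in-line slider-crank, x = r cosθ + √(L² − r² sin²θ), so v = −rω sinθ·[1 + r cosθ/√(L² − r² sin²θ)].
With r = 0.1492 m, L = 0.4932 m, θ = 119°: √(L² − r² sin²θ) = 0.47562 m.
v = −0.1492·22.62·0.87462·[1 + 0.1492·-0.48481/0.47562] = -2.5028 m/s.
|v| = 2.5028 m/s = 2502.8 mm/s.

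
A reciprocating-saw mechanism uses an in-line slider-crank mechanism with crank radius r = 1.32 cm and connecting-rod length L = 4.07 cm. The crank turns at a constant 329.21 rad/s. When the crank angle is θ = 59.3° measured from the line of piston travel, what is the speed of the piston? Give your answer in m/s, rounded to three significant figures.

4.38

ω = 329.2 rad/s
For an in-line slider-crank, x = r cosθ + √(L² − r² sin²θ), so v = −rω sinθ·[1 + r cosθ/√(L² − r² sin²θ)].
With r = 0.0132 m, L = 0.0407 m, θ = 59.3°: √(L² − r² sin²θ) = 0.039085 m.
v = −0.0132·329.2·0.85985·[1 + 0.0132·0.51054/0.039085] = -4.3808 m/s.
|v| = 4.3808 m/s.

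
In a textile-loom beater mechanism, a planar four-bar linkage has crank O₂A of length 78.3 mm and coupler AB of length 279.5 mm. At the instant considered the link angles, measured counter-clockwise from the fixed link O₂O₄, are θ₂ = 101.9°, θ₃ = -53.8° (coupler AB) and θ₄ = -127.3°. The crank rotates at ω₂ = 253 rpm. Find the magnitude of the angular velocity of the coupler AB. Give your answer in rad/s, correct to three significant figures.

5.86

ω₂ = 26.49 rad/s (from 253 rpm).
Differentiating the loop-closure r₂e^{iθ₂}+r₃e^{iθ₃}=r₁+r₄e^{iθ₄} gives r₂ω₂e^{iθ₂}+r₃ω₃e^{iθ₃}=r₄ω₄e^{iθ₄}.
Eliminating the other unknown: ω₃ = r₂ω₂ sin(θ₄−θ₂) / [r₃ sin(θ₃−θ₄)].
Numerator sine = +0.75700; denominator sine = +0.95882.
Result = 0.0783·26.49·(+0.75700) / (0.2795·(+0.95882)) = +5.8598 rad/s; magnitude 5.8598 rad/s.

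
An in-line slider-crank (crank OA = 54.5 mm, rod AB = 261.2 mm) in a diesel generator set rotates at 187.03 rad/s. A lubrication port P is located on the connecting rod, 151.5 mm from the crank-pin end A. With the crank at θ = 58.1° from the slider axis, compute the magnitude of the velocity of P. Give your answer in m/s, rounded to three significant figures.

ω = 187 rad/s.  Crank-pin speed |V_A| = rω = 10.193 m/s, perpendicular to OA.
Rod angle: sinφ = −(r/L) sinθ ⇒ φ = -10.203°; ω_rod = −rω cosθ/√(L²−r²sin²θ) = -20.953 rad/s.
V_P = V_A + ω_rod × AP, with AP = 0.1515 m along the rod.
Components: V_Px = −rω sinθ − a·ω_rod·sinφ = -9.216 m/s;  V_Py = rω cosθ + a·ω_rod·cosφ = +2.2622 m/s.
|V_P| = √(V_Px² + V_Py²) = 9.4896 m/s.

9.49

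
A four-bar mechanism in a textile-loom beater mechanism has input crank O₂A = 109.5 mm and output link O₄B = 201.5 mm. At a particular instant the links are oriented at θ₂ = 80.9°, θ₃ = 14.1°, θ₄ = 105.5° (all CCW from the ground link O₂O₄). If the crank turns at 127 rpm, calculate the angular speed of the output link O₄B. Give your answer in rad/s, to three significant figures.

ω₂ = 13.3 rad/s (from 127 rpm).
Differentiating the loop-closure r₂e^{iθ₂}+r₃e^{iθ₃}=r₁+r₄e^{iθ₄} gives r₂ω₂e^{iθ₂}+r₃ω₃e^{iθ₃}=r₄ω₄e^{iθ₄}.
Eliminating the other unknown: ω₄ = r₂ω₂ sin(θ₂−θ₃) / [r₄ sin(θ₄−θ₃)].
Numerator sine = +0.91914; denominator sine = +0.99970.
Result = 0.1095·13.3·(+0.91914) / (0.2015·(+0.99970)) = +6.6448 rad/s; magnitude 6.6448 rad/s.

6.64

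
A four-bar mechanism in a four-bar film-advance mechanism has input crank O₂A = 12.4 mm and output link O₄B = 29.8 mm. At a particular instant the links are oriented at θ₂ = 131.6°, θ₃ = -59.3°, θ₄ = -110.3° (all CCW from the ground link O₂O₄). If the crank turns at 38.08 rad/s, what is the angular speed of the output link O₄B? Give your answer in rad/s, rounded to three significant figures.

3.86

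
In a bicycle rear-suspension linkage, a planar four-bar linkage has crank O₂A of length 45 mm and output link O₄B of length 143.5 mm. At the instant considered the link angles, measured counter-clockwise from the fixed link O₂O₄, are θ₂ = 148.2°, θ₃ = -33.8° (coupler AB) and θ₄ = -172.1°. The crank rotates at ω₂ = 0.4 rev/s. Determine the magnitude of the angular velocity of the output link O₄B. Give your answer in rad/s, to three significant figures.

0.0413

ω₂ = 2.513 rad/s (from 0.4 rev/s).
Differentiating the loop-closure r₂e^{iθ₂}+r₃e^{iθ₃}=r₁+r₄e^{iθ₄} gives r₂ω₂e^{iθ₂}+r₃ω₃e^{iθ₃}=r₄ω₄e^{iθ₄}.
Eliminating the other unknown: ω₄ = r₂ω₂ sin(θ₂−θ₃) / [r₄ sin(θ₄−θ₃)].
Numerator sine = -0.03490; denominator sine = -0.66523.
Result = 0.045·2.513·(-0.03490) / (0.1435·(-0.66523)) = +0.041347 rad/s; magnitude 0.041347 rad/s.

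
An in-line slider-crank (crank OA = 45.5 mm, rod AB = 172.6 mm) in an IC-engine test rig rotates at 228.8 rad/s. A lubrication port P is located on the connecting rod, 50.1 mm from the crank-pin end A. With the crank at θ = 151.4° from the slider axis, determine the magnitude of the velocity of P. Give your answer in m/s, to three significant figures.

7.98

ω = 228.8 rad/s.  Crank-pin speed |V_A| = rω = 10.41 m/s, perpendicular to OA.
Rod angle: sinφ = −(r/L) sinθ ⇒ φ = -7.250°; ω_rod = −rω cosθ/√(L²−r²sin²θ) = +53.382 rad/s.
V_P = V_A + ω_rod × AP, with AP = 0.0501 m along the rod.
Components: V_Px = −rω sinθ − a·ω_rod·sinφ = -4.6459 m/s;  V_Py = rω cosθ + a·ω_rod·cosφ = -6.4871 m/s.
|V_P| = √(V_Px² + V_Py²) = 7.9791 m/s.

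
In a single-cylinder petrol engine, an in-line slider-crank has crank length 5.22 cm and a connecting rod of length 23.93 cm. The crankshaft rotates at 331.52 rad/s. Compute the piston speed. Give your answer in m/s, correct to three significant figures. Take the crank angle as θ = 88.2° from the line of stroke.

ω = 331.5 rad/s
For an in-line slider-crank, x = r cosθ + √(L² − r² sin²θ), so v = −rω sinθ·[1 + r cosθ/√(L² − r² sin²θ)].
With r = 0.0522 m, L = 0.2393 m, θ = 88.2°: √(L² − r² sin²θ) = 0.23354 m.
v = −0.0522·331.5·0.99951·[1 + 0.0522·0.03141/0.23354] = -17.418 m/s.
|v| = 17.418 m/s.

17.4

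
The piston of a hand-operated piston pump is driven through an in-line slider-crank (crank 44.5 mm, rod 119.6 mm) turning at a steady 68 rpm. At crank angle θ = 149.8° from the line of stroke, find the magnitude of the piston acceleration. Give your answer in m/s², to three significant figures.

ω = 2π·68/60 = 7.121 rad/s
x(θ) = r cosθ + √(L² − r² sin²θ); with ω constant, a = ω²·d²x/dθ².
d²x/dθ² = −r cosθ − r²(cos2θ)/√u − r⁴ sin²2θ/(4u^{3/2}),  u = L² − r² sin²θ = 0.0138031 m².
Substituting r = 0.0445 m, L = 0.1196 m, θ = 149.8°: d²x/dθ² = +0.029678 m.
a = ω²·d²x/dθ² = (7.121)²·(+0.029678) = +1.5049 m/s²;  |a| = 1.5049 m/s².

1.50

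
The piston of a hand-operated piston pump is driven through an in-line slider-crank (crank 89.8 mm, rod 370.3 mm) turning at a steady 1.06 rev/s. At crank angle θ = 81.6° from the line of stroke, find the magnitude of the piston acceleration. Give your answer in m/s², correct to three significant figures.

ω = 2π·1.06 = 6.66 rad/s
x(θ) = r cosθ + √(L² − r² sin²θ); with ω constant, a = ω²·d²x/dθ².
d²x/dθ² = −r cosθ − r²(cos2θ)/√u − r⁴ sin²2θ/(4u^{3/2}),  u = L² − r² sin²θ = 0.12923 m².
Substituting r = 0.0898 m, L = 0.3703 m, θ = 81.6°: d²x/dθ² = +0.0083272 m.
a = ω²·d²x/dθ² = (6.66)²·(+0.0083272) = +0.36938 m/s²;  |a| = 0.36938 m/s².

0.369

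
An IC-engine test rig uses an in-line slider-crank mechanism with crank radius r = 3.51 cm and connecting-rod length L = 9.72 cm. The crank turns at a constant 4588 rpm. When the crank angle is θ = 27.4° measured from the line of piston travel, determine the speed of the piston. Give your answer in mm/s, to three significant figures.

10300

ω = 2π·4588/60 = 480.5 rad/s
For an in-line slider-crank, x = r cosθ + √(L² − r² sin²θ), so v = −rω sinθ·[1 + r cosθ/√(L² − r² sin²θ)].
With r = 0.0351 m, L = 0.0972 m, θ = 27.4°: √(L² − r² sin²θ) = 0.095848 m.
v = −0.0351·480.5·0.46020·[1 + 0.0351·0.88782/0.095848] = -10.284 m/s.
|v| = 10.284 m/s = 10284 mm/s.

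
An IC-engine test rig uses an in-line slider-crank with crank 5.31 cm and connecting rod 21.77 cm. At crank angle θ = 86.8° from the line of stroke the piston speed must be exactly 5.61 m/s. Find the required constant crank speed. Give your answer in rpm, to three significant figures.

For an in-line slider-crank, |v_piston| = rω|sinθ|·[1 + r cosθ/√(L² − r² sin²θ)].
With r = 0.0531 m, L = 0.2177 m, θ = 86.8°: the bracketed kinematic factor |dx/dθ| = 0.053761 m.
ω = v/|dx/dθ| = 5.61/0.053761 = 104.35 rad/s.
N = 60ω/(2π) = 996.47 rpm.

996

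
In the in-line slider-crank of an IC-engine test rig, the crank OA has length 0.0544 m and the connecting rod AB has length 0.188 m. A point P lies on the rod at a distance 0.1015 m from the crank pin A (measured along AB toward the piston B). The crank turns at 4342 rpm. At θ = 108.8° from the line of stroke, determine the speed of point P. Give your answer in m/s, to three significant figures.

ω = 454.7 rad/s.  Crank-pin speed |V_A| = rω = 24.735 m/s, perpendicular to OA.
Rod angle: sinφ = −(r/L) sinθ ⇒ φ = -15.898°; ω_rod = −rω cosθ/√(L²−r²sin²θ) = +44.087 rad/s.
V_P = V_A + ω_rod × AP, with AP = 0.1015 m along the rod.
Components: V_Px = −rω sinθ − a·ω_rod·sinφ = -22.19 m/s;  V_Py = rω cosθ + a·ω_rod·cosφ = -3.6677 m/s.
|V_P| = √(V_Px² + V_Py²) = 22.491 m/s.

22.5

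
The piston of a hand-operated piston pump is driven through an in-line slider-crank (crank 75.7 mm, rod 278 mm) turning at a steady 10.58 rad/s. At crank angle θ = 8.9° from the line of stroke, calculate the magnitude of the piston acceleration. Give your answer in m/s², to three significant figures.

ω = 10.58 rad/s
x(θ) = r cosθ + √(L² − r² sin²θ); with ω constant, a = ω²·d²x/dθ².
d²x/dθ² = −r cosθ − r²(cos2θ)/√u − r⁴ sin²2θ/(4u^{3/2}),  u = L² − r² sin²θ = 0.0771468 m².
Substituting r = 0.0757 m, L = 0.278 m, θ = 8.9°: d²x/dθ² = -0.094468 m.
a = ω²·d²x/dθ² = (10.58)²·(-0.094468) = -10.574 m/s²;  |a| = 10.574 m/s².

10.6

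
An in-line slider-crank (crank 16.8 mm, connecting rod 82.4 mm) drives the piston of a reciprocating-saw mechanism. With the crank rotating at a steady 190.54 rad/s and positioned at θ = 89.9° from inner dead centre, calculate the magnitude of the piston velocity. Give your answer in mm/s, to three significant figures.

ω = 190.5 rad/s
For an in-line slider-crank, x = r cosθ + √(L² − r² sin²θ), so v = −rω sinθ·[1 + r cosθ/√(L² − r² sin²θ)].
With r = 0.0168 m, L = 0.0824 m, θ = 89.9°: √(L² − r² sin²θ) = 0.080669 m.
v = −0.0168·190.5·1.00000·[1 + 0.0168·0.00175/0.080669] = -3.2022 m/s.
|v| = 3.2022 m/s = 3202.2 mm/s.

3200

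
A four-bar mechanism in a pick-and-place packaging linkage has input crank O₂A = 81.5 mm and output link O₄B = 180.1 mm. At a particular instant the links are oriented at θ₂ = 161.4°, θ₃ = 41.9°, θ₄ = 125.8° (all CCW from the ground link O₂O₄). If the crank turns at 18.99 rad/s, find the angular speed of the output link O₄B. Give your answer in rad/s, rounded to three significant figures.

7.52

ω₂ = 18.99 rad/s
Differentiating the loop-closure r₂e^{iθ₂}+r₃e^{iθ₃}=r₁+r₄e^{iθ₄} gives r₂ω₂e^{iθ₂}+r₃ω₃e^{iθ₃}=r₄ω₄e^{iθ₄}.
Eliminating the other unknown: ω₄ = r₂ω₂ sin(θ₂−θ₃) / [r₄ sin(θ₄−θ₃)].
Numerator sine = +0.87036; denominator sine = +0.99434.
Result = 0.0815·18.99·(+0.87036) / (0.1801·(+0.99434)) = +7.522 rad/s; magnitude 7.522 rad/s.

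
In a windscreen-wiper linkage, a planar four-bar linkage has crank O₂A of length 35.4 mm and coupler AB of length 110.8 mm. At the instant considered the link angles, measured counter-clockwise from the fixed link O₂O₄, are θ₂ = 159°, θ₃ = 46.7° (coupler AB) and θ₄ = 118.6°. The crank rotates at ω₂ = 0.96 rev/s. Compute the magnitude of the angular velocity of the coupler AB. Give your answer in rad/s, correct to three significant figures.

1.31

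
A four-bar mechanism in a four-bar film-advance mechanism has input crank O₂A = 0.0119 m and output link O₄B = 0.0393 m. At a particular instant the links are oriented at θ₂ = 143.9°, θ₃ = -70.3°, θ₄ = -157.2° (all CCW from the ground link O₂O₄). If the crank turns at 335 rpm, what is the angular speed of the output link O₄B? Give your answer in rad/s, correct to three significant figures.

ω₂ = 35.08 rad/s (from 335 rpm).
Differentiating the loop-closure r₂e^{iθ₂}+r₃e^{iθ₃}=r₁+r₄e^{iθ₄} gives r₂ω₂e^{iθ₂}+r₃ω₃e^{iθ₃}=r₄ω₄e^{iθ₄}.
Eliminating the other unknown: ω₄ = r₂ω₂ sin(θ₂−θ₃) / [r₄ sin(θ₄−θ₃)].
Numerator sine = -0.56208; denominator sine = -0.99854.
Result = 0.0119·35.08·(-0.56208) / (0.0393·(-0.99854)) = +5.9795 rad/s; magnitude 5.9795 rad/s.

5.98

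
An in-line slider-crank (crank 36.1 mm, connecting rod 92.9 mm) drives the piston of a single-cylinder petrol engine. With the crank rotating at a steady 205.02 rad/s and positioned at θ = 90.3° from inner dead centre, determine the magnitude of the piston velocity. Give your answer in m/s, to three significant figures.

7.38

ω = 205 rad/s
For an in-line slider-crank, x = r cosθ + √(L² − r² sin²θ), so v = −rω sinθ·[1 + r cosθ/√(L² − r² sin²θ)].
With r = 0.0361 m, L = 0.0929 m, θ = 90.3°: √(L² − r² sin²θ) = 0.085599 m.
v = −0.0361·205·0.99999·[1 + 0.0361·-0.00524/0.085599] = -7.3848 m/s.
|v| = 7.3848 m/s.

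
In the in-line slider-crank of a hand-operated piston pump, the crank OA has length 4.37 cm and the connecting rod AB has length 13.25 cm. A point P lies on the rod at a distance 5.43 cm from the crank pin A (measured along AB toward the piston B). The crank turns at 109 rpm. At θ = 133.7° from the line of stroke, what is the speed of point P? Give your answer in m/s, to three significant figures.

0.384

ω = 11.41 rad/s.  Crank-pin speed |V_A| = rω = 0.49881 m/s, perpendicular to OA.
Rod angle: sinφ = −(r/L) sinθ ⇒ φ = -13.795°; ω_rod = −rω cosθ/√(L²−r²sin²θ) = +2.6782 rad/s.
V_P = V_A + ω_rod × AP, with AP = 0.0543 m along the rod.
Components: V_Px = −rω sinθ − a·ω_rod·sinφ = -0.32595 m/s;  V_Py = rω cosθ + a·ω_rod·cosφ = -0.20339 m/s.
|V_P| = √(V_Px² + V_Py²) = 0.3842 m/s.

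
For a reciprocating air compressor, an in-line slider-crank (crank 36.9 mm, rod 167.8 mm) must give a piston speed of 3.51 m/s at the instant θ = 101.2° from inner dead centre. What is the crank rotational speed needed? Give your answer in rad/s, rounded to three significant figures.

For an in-line slider-crank, |v_piston| = rω|sinθ|·[1 + r cosθ/√(L² − r² sin²θ)].
With r = 0.0369 m, L = 0.1678 m, θ = 101.2°: the bracketed kinematic factor |dx/dθ| = 0.034614 m.
ω = v/|dx/dθ| = 3.51/0.034614 = 101.4 rad/s.

101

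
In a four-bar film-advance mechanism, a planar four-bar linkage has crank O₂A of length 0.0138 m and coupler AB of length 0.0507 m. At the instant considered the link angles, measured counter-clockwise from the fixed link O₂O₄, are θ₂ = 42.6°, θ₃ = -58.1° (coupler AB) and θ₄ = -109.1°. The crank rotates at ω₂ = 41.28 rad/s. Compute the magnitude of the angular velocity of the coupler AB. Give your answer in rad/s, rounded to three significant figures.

6.85

ω₂ = 41.28 rad/s
Differentiating the loop-closure r₂e^{iθ₂}+r₃e^{iθ₃}=r₁+r₄e^{iθ₄} gives r₂ω₂e^{iθ₂}+r₃ω₃e^{iθ₃}=r₄ω₄e^{iθ₄}.
Eliminating the other unknown: ω₃ = r₂ω₂ sin(θ₄−θ₂) / [r₃ sin(θ₃−θ₄)].
Numerator sine = -0.47409; denominator sine = +0.77715.
Result = 0.0138·41.28·(-0.47409) / (0.0507·(+0.77715)) = -6.8544 rad/s; magnitude 6.8544 rad/s.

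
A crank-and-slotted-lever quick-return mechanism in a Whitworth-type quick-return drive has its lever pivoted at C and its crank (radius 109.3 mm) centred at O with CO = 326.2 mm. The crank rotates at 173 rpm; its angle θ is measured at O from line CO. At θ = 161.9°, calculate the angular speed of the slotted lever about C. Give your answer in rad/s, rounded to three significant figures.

7.86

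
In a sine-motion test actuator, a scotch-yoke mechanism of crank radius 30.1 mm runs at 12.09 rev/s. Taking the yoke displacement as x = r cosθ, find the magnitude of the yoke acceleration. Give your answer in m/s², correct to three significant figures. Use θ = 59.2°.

88.9

ω = 75.96 rad/s (from 12.09 rev/s).
x = r cosθ ⇒ ẍ = −rω² cosθ (ω constant).
|a| = rω²|cosθ| = 0.0301·(75.96)²·|cos 59.2°| = 88.938 m/s².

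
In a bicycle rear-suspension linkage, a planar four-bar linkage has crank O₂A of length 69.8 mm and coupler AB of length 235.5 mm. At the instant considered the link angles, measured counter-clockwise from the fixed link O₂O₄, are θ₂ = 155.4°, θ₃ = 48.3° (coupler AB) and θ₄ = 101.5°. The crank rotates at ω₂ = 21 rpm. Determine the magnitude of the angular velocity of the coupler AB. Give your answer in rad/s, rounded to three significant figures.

ω₂ = 2.199 rad/s (from 21 rpm).
Differentiating the loop-closure r₂e^{iθ₂}+r₃e^{iθ₃}=r₁+r₄e^{iθ₄} gives r₂ω₂e^{iθ₂}+r₃ω₃e^{iθ₃}=r₄ω₄e^{iθ₄}.
Eliminating the other unknown: ω₃ = r₂ω₂ sin(θ₄−θ₂) / [r₃ sin(θ₃−θ₄)].
Numerator sine = -0.80799; denominator sine = -0.80073.
Result = 0.0698·2.199·(-0.80799) / (0.2355·(-0.80073)) = +0.65771 rad/s; magnitude 0.65771 rad/s.

0.658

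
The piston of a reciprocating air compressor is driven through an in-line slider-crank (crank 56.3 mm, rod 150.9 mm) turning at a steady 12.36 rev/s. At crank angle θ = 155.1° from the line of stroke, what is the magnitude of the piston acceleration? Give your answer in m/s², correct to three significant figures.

ω = 2π·12.4 = 77.66 rad/s
x(θ) = r cosθ + √(L² − r² sin²θ); with ω constant, a = ω²·d²x/dθ².
d²x/dθ² = −r cosθ − r²(cos2θ)/√u − r⁴ sin²2θ/(4u^{3/2}),  u = L² − r² sin²θ = 0.0222089 m².
Substituting r = 0.0563 m, L = 0.1509 m, θ = 155.1°: d²x/dθ² = +0.036895 m.
a = ω²·d²x/dθ² = (77.66)²·(+0.036895) = +222.52 m/s²;  |a| = 222.52 m/s².

223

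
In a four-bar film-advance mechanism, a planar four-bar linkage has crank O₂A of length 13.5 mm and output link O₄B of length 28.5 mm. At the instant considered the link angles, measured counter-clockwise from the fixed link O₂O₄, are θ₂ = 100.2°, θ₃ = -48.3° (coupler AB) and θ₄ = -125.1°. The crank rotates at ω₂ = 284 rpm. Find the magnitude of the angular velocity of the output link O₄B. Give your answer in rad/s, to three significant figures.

7.56

ω₂ = 29.74 rad/s (from 284 rpm).
Differentiating the loop-closure r₂e^{iθ₂}+r₃e^{iθ₃}=r₁+r₄e^{iθ₄} gives r₂ω₂e^{iθ₂}+r₃ω₃e^{iθ₃}=r₄ω₄e^{iθ₄}.
Eliminating the other unknown: ω₄ = r₂ω₂ sin(θ₂−θ₃) / [r₄ sin(θ₄−θ₃)].
Numerator sine = +0.52250; denominator sine = -0.97358.
Result = 0.0135·29.74·(+0.52250) / (0.0285·(-0.97358)) = -7.5605 rad/s; magnitude 7.5605 rad/s.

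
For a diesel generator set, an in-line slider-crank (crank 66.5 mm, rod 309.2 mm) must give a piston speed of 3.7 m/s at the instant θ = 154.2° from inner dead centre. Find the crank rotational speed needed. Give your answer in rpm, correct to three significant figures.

1520

For an in-line slider-crank, |v_piston| = rω|sinθ|·[1 + r cosθ/√(L² − r² sin²θ)].
With r = 0.0665 m, L = 0.3092 m, θ = 154.2°: the bracketed kinematic factor |dx/dθ| = 0.023314 m.
ω = v/|dx/dθ| = 3.7/0.023314 = 158.7 rad/s.
N = 60ω/(2π) = 1515.5 rpm.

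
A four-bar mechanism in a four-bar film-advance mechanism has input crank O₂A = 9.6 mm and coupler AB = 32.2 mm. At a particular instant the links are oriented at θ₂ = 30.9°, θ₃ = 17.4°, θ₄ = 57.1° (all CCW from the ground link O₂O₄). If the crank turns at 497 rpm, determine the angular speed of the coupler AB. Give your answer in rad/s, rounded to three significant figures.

10.7

ω₂ = 52.05 rad/s (from 497 rpm).
Differentiating the loop-closure r₂e^{iθ₂}+r₃e^{iθ₃}=r₁+r₄e^{iθ₄} gives r₂ω₂e^{iθ₂}+r₃ω₃e^{iθ₃}=r₄ω₄e^{iθ₄}.
Eliminating the other unknown: ω₃ = r₂ω₂ sin(θ₄−θ₂) / [r₃ sin(θ₃−θ₄)].
Numerator sine = +0.44151; denominator sine = -0.63877.
Result = 0.0096·52.05·(+0.44151) / (0.0322·(-0.63877)) = -10.725 rad/s; magnitude 10.725 rad/s.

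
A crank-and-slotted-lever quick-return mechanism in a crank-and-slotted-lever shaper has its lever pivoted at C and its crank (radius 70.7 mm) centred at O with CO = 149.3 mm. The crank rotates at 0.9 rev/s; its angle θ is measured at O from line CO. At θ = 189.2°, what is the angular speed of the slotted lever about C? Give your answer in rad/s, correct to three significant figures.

4.75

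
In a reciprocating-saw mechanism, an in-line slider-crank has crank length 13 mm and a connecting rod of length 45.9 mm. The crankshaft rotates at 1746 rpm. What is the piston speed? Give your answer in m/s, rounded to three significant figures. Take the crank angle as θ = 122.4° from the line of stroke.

1.69

ω = 2π·1746/60 = 182.8 rad/s
For an in-line slider-crank, x = r cosθ + √(L² − r² sin²θ), so v = −rω sinθ·[1 + r cosθ/√(L² − r² sin²θ)].
With r = 0.013 m, L = 0.0459 m, θ = 122.4°: √(L² − r² sin²θ) = 0.044568 m.
v = −0.013·182.8·0.84433·[1 + 0.013·-0.53583/0.044568] = -1.6932 m/s.
|v| = 1.6932 m/s.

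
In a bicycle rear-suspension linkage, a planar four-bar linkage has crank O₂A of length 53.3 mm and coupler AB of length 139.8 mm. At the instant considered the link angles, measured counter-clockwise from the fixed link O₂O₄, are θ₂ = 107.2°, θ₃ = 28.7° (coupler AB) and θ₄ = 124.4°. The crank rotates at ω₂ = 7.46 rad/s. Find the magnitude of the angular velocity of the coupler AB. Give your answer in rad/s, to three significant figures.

ω₂ = 7.46 rad/s
Differentiating the loop-closure r₂e^{iθ₂}+r₃e^{iθ₃}=r₁+r₄e^{iθ₄} gives r₂ω₂e^{iθ₂}+r₃ω₃e^{iθ₃}=r₄ω₄e^{iθ₄}.
Eliminating the other unknown: ω₃ = r₂ω₂ sin(θ₄−θ₂) / [r₃ sin(θ₃−θ₄)].
Numerator sine = +0.29571; denominator sine = -0.99506.
Result = 0.0533·7.46·(+0.29571) / (0.1398·(-0.99506)) = -0.84523 rad/s; magnitude 0.84523 rad/s.

0.845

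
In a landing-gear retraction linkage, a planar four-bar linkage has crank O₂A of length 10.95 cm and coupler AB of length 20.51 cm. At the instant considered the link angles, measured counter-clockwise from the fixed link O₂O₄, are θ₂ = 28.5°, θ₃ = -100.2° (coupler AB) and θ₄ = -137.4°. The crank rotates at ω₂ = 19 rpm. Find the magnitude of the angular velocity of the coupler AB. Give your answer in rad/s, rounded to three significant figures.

0.428

ω₂ = 1.99 rad/s (from 19 rpm).
Differentiating the loop-closure r₂e^{iθ₂}+r₃e^{iθ₃}=r₁+r₄e^{iθ₄} gives r₂ω₂e^{iθ₂}+r₃ω₃e^{iθ₃}=r₄ω₄e^{iθ₄}.
Eliminating the other unknown: ω₃ = r₂ω₂ sin(θ₄−θ₂) / [r₃ sin(θ₃−θ₄)].
Numerator sine = -0.24362; denominator sine = +0.60460.
Result = 0.1095·1.99·(-0.24362) / (0.2051·(+0.60460)) = -0.42802 rad/s; magnitude 0.42802 rad/s.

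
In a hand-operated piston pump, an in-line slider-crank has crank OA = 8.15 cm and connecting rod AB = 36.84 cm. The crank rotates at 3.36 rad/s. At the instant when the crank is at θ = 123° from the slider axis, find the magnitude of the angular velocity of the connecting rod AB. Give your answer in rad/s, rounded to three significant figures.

0.412

ω = 3.36 rad/s
The rod makes angle φ with the slider axis where L sinφ = r sinθ; differentiating, L cosφ·φ̇ = r ω cosθ.
L cosφ = √(L² − r² sin²θ) = 0.362 m.
|ω_rod| = r ω |cosθ| / √(L² − r² sin²θ) = 0.0815·3.36·0.54464/0.362 = 0.412 rad/s.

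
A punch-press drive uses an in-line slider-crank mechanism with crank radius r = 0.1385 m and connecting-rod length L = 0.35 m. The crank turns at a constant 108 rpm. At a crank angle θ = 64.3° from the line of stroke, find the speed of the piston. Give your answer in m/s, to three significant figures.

ω = 2π·108/60 = 11.31 rad/s
For an in-line slider-crank, x = r cosθ + √(L² − r² sin²θ), so v = −rω sinθ·[1 + r cosθ/√(L² − r² sin²θ)].
With r = 0.1385 m, L = 0.35 m, θ = 64.3°: √(L² − r² sin²θ) = 0.32699 m.
v = −0.1385·11.31·0.90108·[1 + 0.1385·0.43366/0.32699] = -1.6707 m/s.
|v| = 1.6707 m/s.

1.67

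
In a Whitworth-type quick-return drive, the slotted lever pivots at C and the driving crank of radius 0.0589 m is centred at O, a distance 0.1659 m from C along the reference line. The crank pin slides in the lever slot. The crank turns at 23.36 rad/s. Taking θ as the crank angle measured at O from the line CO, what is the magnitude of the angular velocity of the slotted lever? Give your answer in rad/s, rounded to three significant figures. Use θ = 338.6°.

5.97

ω = 23.36 rad/s
Crank pin A relative to C: A = (d + r cosθ, r sinθ); lever angle φ = atan2(r sinθ, d + r cosθ).
Differentiating tanφ: φ̇ = rω(d cosθ + r)/(d² + r² + 2dr cosθ).
d² + r² + 2dr cosθ = |CA|² = 0.0491877 m²;  d cosθ + r = +0.21336 m.
|ω_lever| = |0.0589·23.36·+0.21336| / 0.0491877 = 5.9683 rad/s.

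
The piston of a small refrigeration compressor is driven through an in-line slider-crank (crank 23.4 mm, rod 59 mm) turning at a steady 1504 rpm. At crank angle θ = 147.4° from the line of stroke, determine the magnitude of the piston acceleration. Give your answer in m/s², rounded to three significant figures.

382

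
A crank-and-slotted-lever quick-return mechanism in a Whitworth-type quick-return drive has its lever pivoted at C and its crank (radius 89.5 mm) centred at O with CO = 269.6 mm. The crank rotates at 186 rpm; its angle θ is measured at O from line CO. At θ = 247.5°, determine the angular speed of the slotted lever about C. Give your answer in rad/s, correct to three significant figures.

ω = 19.48 rad/s (from 186 rpm).
Crank pin A relative to C: A = (d + r cosθ, r sinθ); lever angle φ = atan2(r sinθ, d + r cosθ).
Differentiating tanφ: φ̇ = rω(d cosθ + r)/(d² + r² + 2dr cosθ).
d² + r² + 2dr cosθ = |CA|² = 0.0622267 m²;  d cosθ + r = -0.013671 m.
|ω_lever| = |0.0895·19.48·-0.013671| / 0.0622267 = 0.383 rad/s.

0.383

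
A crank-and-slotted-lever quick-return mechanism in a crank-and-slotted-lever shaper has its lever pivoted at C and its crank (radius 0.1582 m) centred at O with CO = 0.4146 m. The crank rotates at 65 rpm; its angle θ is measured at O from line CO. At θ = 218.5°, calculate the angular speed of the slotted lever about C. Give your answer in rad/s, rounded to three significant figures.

ω = 6.807 rad/s (from 65 rpm).
Crank pin A relative to C: A = (d + r cosθ, r sinθ); lever angle φ = atan2(r sinθ, d + r cosθ).
Differentiating tanφ: φ̇ = rω(d cosθ + r)/(d² + r² + 2dr cosθ).
d² + r² + 2dr cosθ = |CA|² = 0.0942583 m²;  d cosθ + r = -0.16627 m.
|ω_lever| = |0.1582·6.807·-0.16627| / 0.0942583 = 1.8995 rad/s.

1.90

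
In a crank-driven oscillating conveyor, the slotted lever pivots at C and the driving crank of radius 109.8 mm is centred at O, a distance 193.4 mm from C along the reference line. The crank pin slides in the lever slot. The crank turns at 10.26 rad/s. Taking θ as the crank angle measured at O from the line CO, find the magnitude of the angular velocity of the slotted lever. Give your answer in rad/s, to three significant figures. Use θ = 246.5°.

1.13

ω = 10.26 rad/s
Crank pin A relative to C: A = (d + r cosθ, r sinθ); lever angle φ = atan2(r sinθ, d + r cosθ).
Differentiating tanφ: φ̇ = rω(d cosθ + r)/(d² + r² + 2dr cosθ).
d² + r² + 2dr cosθ = |CA|² = 0.0325245 m²;  d cosθ + r = +0.032682 m.
|ω_lever| = |0.1098·10.26·+0.032682| / 0.0325245 = 1.132 rad/s.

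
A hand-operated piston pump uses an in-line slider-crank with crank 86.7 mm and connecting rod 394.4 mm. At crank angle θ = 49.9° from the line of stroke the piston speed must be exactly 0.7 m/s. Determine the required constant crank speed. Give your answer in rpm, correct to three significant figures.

For an in-line slider-crank, |v_piston| = rω|sinθ|·[1 + r cosθ/√(L² − r² sin²θ)].
With r = 0.0867 m, L = 0.3944 m, θ = 49.9°: the bracketed kinematic factor |dx/dθ| = 0.075845 m.
ω = v/|dx/dθ| = 0.7/0.075845 = 9.2294 rad/s.
N = 60ω/(2π) = 88.134 rpm.

88.1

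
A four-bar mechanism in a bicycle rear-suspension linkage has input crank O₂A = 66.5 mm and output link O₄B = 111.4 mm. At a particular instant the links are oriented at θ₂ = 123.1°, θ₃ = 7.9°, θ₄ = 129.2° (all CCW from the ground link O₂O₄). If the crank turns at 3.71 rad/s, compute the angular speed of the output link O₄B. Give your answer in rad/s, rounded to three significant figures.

2.35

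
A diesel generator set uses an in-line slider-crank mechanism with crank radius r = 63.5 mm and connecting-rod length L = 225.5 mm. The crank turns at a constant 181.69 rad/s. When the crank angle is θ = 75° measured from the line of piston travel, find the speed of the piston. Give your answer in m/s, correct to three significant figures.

12.0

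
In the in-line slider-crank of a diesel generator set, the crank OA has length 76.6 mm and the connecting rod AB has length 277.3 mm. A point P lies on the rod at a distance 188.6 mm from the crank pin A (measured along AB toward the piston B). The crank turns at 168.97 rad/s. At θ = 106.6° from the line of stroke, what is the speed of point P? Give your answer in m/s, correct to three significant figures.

11.8

ω = 169 rad/s.  Crank-pin speed |V_A| = rω = 12.943 m/s, perpendicular to OA.
Rod angle: sinφ = −(r/L) sinθ ⇒ φ = -15.350°; ω_rod = −rω cosθ/√(L²−r²sin²θ) = +13.828 rad/s.
V_P = V_A + ω_rod × AP, with AP = 0.1886 m along the rod.
Components: V_Px = −rω sinθ − a·ω_rod·sinφ = -11.713 m/s;  V_Py = rω cosθ + a·ω_rod·cosφ = -1.1828 m/s.
|V_P| = √(V_Px² + V_Py²) = 11.773 m/s.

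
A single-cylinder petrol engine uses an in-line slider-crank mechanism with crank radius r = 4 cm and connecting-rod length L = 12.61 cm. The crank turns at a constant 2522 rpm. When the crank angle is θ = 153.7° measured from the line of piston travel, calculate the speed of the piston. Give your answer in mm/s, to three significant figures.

ω = 2π·2522/60 = 264.1 rad/s
For an in-line slider-crank, x = r cosθ + √(L² − r² sin²θ), so v = −rω sinθ·[1 + r cosθ/√(L² − r² sin²θ)].
With r = 0.04 m, L = 0.1261 m, θ = 153.7°: √(L² − r² sin²θ) = 0.12485 m.
v = −0.04·264.1·0.44307·[1 + 0.04·-0.89649/0.12485] = -3.3363 m/s.
|v| = 3.3363 m/s = 3336.3 mm/s.

3340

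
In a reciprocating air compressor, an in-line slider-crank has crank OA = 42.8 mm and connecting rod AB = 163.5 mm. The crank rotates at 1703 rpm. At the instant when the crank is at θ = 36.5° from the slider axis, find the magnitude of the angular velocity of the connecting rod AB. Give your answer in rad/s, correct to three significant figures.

ω = 178.3 rad/s (converted from 1703 rpm).
The rod makes angle φ with the slider axis where L sinφ = r sinθ; differentiating, L cosφ·φ̇ = r ω cosθ.
L cosφ = √(L² − r² sin²θ) = 0.16151 m.
|ω_rod| = r ω |cosθ| / √(L² − r² sin²θ) = 0.0428·178.3·0.80386/0.16151 = 37.991 rad/s.

38.0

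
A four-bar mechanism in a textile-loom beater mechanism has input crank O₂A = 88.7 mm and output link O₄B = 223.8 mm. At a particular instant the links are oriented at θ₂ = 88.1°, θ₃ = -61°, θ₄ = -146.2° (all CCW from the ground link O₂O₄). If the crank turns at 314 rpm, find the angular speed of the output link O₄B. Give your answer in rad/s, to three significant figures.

6.72

ω₂ = 32.88 rad/s (from 314 rpm).
Differentiating the loop-closure r₂e^{iθ₂}+r₃e^{iθ₃}=r₁+r₄e^{iθ₄} gives r₂ω₂e^{iθ₂}+r₃ω₃e^{iθ₃}=r₄ω₄e^{iθ₄}.
Eliminating the other unknown: ω₄ = r₂ω₂ sin(θ₂−θ₃) / [r₄ sin(θ₄−θ₃)].
Numerator sine = +0.51354; denominator sine = -0.99649.
Result = 0.0887·32.88·(+0.51354) / (0.2238·(-0.99649)) = -6.7162 rad/s; magnitude 6.7162 rad/s.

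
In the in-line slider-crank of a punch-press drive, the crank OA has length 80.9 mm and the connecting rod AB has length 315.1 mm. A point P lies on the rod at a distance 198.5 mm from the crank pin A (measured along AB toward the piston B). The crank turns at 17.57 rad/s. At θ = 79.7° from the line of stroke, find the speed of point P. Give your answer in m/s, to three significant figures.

ω = 17.57 rad/s.  Crank-pin speed |V_A| = rω = 1.4214 m/s, perpendicular to OA.
Rod angle: sinφ = −(r/L) sinθ ⇒ φ = -14.632°; ω_rod = −rω cosθ/√(L²−r²sin²θ) = -0.83361 rad/s.
V_P = V_A + ω_rod × AP, with AP = 0.1985 m along the rod.
Components: V_Px = −rω sinθ − a·ω_rod·sinφ = -1.4403 m/s;  V_Py = rω cosθ + a·ω_rod·cosφ = +0.094047 m/s.
|V_P| = √(V_Px² + V_Py²) = 1.4434 m/s.

1.44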